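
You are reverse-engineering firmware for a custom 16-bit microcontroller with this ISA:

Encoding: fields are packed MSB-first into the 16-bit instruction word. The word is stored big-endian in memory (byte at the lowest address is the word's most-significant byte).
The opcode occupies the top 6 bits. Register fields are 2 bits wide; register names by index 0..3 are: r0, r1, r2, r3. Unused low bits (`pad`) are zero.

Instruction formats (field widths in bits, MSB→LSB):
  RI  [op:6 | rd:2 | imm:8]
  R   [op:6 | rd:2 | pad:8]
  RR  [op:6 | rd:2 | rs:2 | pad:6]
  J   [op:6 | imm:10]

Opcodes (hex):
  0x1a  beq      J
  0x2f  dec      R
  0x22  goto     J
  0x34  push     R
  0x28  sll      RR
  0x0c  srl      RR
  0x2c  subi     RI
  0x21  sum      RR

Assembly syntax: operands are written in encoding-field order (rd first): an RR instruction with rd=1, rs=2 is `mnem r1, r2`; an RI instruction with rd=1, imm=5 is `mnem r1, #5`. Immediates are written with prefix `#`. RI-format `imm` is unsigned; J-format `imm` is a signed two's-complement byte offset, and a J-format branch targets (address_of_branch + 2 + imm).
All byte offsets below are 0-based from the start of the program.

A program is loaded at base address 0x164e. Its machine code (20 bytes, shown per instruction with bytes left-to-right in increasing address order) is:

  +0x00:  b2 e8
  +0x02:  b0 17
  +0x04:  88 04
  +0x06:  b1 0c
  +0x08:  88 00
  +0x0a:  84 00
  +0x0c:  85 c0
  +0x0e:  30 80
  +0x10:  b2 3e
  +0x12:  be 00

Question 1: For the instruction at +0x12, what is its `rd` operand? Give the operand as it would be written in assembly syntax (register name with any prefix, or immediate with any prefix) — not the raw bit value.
off 0x12: read be 00 as big → 0xbe00
  top 6b → 0x2f → dec [R]
  rd: (w>>8)&0x3=0x2 → r2

r2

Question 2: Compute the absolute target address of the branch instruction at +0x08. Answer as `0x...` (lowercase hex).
0x1658

@+08  big-endian(88 00) = 0x8800
  op=0x8800>>10=0x22 ⇒ goto (J)
  [9:0] imm=0 = #0
  target = base 0x164e + off 0x08 + 2 + imm 0 = 0x1658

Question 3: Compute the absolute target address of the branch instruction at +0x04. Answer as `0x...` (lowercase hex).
@+04  big-endian(88 04) = 0x8804
  top 6b → 0x22 → goto [J]
  [9:0] imm=4 = #4
  target = base 0x164e + off 0x04 + 2 + imm 4 = 0x1658

0x1658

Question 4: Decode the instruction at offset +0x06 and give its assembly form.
subi r1, #12

[06] b1 0c → 0xb10c
  opcode bits[15:10]=0x2c: subi/RI
  [9:8] rd=1 = r1
  [7:0] imm=12 = #12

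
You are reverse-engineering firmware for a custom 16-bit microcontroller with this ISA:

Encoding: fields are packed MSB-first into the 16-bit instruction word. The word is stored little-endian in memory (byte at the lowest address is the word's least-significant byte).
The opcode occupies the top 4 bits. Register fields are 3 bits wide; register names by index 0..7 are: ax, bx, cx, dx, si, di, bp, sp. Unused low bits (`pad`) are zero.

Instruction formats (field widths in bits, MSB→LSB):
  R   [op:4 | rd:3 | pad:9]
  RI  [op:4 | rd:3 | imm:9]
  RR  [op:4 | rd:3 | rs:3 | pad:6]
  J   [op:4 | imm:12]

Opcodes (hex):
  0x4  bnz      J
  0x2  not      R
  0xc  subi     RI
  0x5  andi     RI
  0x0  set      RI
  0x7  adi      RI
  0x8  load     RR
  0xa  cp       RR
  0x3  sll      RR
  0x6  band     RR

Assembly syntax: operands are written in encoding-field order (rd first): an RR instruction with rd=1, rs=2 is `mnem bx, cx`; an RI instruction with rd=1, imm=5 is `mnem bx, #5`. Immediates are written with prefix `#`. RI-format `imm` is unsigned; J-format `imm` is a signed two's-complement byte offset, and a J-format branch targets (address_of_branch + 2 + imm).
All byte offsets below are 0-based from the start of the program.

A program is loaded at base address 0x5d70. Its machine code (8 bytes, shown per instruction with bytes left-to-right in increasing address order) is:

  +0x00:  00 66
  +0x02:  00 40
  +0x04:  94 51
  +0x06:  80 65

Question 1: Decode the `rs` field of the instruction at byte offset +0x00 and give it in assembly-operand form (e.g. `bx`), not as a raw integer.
ax

@+00  little-endian(00 66) = 0x6600
  op=0x6600>>12=0x6 ⇒ band (RR)
  rd@[11:9]=0x3 ⇒ dx
  rs@[8:6]=0x0 ⇒ ax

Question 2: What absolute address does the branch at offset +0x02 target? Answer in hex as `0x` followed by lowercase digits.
off 0x02: read 00 40 as little → 0x4000
  top 4b → 0x4 → bnz [J]
  imm: (w>>0)&0xfff=0x0 → #0
  target = base 0x5d70 + off 0x02 + 2 + imm 0 = 0x5d74

0x5d74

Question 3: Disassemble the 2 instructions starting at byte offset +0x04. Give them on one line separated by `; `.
andi ax, #404; band cx, bp

[04] 94 51 → 0x5194
  top 4b → 0x5 → andi [RI]
  [11:9] rd=0 = ax
  [8:0] imm=404 = #404
[06] 80 65 → 0x6580
  top 4b → 0x6 → band [RR]
  [11:9] rd=2 = cx
  [8:6] rs=6 = bp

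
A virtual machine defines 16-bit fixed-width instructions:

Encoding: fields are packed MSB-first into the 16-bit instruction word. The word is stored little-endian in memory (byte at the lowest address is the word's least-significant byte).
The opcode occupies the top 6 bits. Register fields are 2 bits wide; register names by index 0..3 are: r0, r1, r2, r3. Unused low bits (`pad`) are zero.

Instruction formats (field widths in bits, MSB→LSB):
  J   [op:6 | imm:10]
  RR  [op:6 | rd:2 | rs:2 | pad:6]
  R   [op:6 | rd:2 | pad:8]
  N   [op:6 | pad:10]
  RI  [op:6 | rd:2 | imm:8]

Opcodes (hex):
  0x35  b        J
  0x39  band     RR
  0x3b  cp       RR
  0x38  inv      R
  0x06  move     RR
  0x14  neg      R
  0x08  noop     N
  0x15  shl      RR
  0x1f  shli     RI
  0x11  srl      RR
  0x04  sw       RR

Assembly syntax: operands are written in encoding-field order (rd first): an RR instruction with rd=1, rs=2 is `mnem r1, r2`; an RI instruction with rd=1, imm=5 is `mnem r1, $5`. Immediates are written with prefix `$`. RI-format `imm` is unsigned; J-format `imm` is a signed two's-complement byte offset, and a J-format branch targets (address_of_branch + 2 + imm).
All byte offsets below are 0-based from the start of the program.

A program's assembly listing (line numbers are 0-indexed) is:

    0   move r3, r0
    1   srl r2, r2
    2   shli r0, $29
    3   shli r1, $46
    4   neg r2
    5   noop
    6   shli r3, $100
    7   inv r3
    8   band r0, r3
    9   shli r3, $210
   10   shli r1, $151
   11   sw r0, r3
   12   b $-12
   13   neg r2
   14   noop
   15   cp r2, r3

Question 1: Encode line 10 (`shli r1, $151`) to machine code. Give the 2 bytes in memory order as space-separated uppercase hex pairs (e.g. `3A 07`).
L10: shli op=0x1f:6|rd=1:2|imm=151:8 ⇒ 0x7d97 ⇒ little 97 7d

97 7D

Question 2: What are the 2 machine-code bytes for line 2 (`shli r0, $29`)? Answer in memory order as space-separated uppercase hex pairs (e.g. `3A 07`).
1D 7C

2. shli fields op=0x1f:6|rd=0:2|imm=29:8 → word 7c1dh → 1d 7c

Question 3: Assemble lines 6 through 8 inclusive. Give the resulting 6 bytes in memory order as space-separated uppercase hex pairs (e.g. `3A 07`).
64 7F 00 E3 C0 E4

6. shli fields op=0x1f:6|rd=3:2|imm=100:8 → word 7f64h → 64 7f
7. inv fields op=0x38:6|rd=3:2|pad=0:8 → word e300h → 00 e3
8. band fields op=0x39:6|rd=0:2|rs=3:2|pad=0:6 → word e4c0h → c0 e4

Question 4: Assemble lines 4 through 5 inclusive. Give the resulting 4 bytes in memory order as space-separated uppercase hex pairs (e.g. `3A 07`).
line 4 (neg): pack op=0x14:6|rd=2:2|pad=0:8 = 0x5200; little→ 00 52
line 5 (noop): pack op=0x8:6|pad=0:10 = 0x2000; little→ 00 20

00 52 00 20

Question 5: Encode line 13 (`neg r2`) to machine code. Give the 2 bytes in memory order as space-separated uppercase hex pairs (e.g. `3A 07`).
13. neg fields op=0x14:6|rd=2:2|pad=0:8 → word 5200h → 00 52

00 52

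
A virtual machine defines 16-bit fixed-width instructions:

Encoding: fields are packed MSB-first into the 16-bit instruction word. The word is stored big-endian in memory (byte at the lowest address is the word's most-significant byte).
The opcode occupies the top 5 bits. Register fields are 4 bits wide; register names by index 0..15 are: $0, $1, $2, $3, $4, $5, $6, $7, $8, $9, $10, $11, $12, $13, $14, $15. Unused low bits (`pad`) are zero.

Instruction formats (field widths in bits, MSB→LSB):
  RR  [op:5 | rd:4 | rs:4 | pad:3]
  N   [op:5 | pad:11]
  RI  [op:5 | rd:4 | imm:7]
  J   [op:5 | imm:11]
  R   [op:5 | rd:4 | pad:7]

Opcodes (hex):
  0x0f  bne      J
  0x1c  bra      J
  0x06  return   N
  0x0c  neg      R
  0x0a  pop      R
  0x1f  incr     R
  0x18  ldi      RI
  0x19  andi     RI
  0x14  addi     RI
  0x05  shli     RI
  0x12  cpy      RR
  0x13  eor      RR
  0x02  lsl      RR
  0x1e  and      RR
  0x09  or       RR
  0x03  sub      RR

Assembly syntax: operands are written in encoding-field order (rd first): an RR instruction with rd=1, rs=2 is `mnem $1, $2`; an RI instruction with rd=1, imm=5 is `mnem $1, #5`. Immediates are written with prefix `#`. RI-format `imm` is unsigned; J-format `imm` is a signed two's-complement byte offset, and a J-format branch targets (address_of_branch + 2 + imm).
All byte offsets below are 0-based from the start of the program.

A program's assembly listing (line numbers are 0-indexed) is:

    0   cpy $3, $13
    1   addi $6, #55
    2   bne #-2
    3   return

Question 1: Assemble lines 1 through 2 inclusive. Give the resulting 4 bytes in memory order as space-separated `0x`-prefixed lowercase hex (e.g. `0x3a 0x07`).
L1: addi op=0x14:5|rd=6:4|imm=55:7 ⇒ 0xa337 ⇒ big a3 37
L2: bne op=0xf:5|imm=-2:11 ⇒ 0x7ffe ⇒ big 7f fe

0xa3 0x37 0x7f 0xfe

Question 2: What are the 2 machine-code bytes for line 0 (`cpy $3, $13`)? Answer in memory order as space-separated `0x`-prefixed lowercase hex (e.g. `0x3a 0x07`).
0. cpy fields op=0x12:5|rd=3:4|rs=13:4|pad=0:3 → word 91e8h → 91 e8

0x91 0xe8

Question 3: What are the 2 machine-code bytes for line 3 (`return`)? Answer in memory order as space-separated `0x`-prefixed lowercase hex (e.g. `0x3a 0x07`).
0x30 0x00

line 3 (return): pack op=0x6:5|pad=0:11 = 0x3000; big→ 30 00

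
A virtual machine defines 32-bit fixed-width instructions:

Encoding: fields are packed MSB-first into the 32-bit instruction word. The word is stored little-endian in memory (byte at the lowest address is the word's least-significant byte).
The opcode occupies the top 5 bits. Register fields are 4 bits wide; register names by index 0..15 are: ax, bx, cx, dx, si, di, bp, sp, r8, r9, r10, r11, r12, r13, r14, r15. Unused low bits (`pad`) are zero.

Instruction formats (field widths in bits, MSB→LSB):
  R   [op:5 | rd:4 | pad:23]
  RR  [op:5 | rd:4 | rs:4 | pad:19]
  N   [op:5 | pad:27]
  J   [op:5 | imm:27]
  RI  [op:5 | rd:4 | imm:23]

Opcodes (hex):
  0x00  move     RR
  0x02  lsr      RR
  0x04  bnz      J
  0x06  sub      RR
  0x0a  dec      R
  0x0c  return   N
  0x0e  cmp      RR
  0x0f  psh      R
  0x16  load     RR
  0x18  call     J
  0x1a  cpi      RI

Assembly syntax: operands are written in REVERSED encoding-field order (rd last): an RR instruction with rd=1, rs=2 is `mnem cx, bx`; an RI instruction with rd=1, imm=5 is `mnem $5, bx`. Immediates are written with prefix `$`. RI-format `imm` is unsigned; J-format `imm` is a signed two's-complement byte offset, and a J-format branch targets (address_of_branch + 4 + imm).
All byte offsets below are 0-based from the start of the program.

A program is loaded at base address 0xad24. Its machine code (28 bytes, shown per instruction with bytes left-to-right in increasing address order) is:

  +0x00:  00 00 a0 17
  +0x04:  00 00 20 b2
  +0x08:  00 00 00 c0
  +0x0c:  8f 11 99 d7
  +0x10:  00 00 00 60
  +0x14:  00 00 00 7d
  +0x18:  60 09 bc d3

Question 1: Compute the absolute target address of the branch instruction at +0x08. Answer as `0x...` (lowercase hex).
0xad30

+0x08: 00 00 00 c0 ⇒ word 0xc0000000 (little)
  op=0xc0000000>>27=0x18 ⇒ call (J)
  [26:0] imm=0 = $0
  target = base 0xad24 + off 0x08 + 4 + imm 0 = 0xad30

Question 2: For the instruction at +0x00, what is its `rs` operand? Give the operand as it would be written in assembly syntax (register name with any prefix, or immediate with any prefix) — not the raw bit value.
si

off 0x00: read 00 00 a0 17 as little → 0x17a00000
  top 5b → 0x2 → lsr [RR]
  rd: (w>>23)&0xf=0xf → r15
  rs: (w>>19)&0xf=0x4 → si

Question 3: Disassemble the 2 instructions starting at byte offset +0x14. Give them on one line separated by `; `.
psh r10; cpi $3934560, sp

@+14  little-endian(00 00 00 7d) = 0x7d000000
  op=0x7d000000>>27=0xf ⇒ psh (R)
  [26:23] rd=10 = r10
@+18  little-endian(60 09 bc d3) = 0xd3bc0960
  op=0xd3bc0960>>27=0x1a ⇒ cpi (RI)
  [26:23] rd=7 = sp
  [22:0] imm=3934560 = $3934560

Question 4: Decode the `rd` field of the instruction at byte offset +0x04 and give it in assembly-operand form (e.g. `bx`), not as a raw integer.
si

[04] 00 00 20 b2 → 0xb2200000
  top 5b → 0x16 → load [RR]
  [26:23] rd=4 = si
  [22:19] rs=4 = si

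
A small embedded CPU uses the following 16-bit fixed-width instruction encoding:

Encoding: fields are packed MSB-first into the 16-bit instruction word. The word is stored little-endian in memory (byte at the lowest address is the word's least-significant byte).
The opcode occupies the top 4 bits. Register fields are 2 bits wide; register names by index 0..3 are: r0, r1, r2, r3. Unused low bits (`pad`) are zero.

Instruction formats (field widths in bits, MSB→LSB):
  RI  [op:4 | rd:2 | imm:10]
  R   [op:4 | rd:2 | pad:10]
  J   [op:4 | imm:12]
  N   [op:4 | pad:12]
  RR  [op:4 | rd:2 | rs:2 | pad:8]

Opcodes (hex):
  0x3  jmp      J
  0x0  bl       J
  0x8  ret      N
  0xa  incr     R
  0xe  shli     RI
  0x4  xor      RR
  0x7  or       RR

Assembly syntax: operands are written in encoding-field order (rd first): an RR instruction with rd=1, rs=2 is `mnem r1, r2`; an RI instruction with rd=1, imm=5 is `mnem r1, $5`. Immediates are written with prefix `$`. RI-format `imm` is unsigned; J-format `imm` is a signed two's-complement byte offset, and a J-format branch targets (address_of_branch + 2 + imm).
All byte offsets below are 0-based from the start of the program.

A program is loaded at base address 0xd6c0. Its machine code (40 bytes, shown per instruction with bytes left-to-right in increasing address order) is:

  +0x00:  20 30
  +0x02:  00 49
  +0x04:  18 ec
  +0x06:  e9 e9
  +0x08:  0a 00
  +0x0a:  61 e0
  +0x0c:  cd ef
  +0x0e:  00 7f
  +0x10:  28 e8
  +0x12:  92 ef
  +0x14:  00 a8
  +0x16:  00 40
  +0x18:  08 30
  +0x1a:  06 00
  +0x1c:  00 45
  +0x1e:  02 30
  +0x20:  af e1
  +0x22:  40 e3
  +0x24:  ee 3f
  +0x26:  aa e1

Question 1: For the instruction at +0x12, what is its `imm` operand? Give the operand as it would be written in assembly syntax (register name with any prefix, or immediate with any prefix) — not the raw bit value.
[12] 92 ef → 0xef92
  op=0xef92>>12=0xe ⇒ shli (RI)
  [11:10] rd=3 = r3
  [9:0] imm=914 = $914

$914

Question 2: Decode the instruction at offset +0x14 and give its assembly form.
incr r2

@+14  little-endian(00 a8) = 0xa800
  op=0xa800>>12=0xa ⇒ incr (R)
  rd@[11:10]=0x2 ⇒ r2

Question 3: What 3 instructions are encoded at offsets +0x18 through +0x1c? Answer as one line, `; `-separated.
jmp $8; bl $6; xor r1, r1

off 0x18: read 08 30 as little → 0x3008
  top 4b → 0x3 → jmp [J]
  imm@[11:0]=0x8 ⇒ $8
off 0x1a: read 06 00 as little → 0x0006
  top 4b → 0x0 → bl [J]
  imm@[11:0]=0x6 ⇒ $6
off 0x1c: read 00 45 as little → 0x4500
  top 4b → 0x4 → xor [RR]
  rd@[11:10]=0x1 ⇒ r1
  rs@[9:8]=0x1 ⇒ r1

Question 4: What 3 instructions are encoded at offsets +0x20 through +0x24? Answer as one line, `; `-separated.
off 0x20: read af e1 as little → 0xe1af
  op=0xe1af>>12=0xe ⇒ shli (RI)
  [11:10] rd=0 = r0
  [9:0] imm=431 = $431
off 0x22: read 40 e3 as little → 0xe340
  op=0xe340>>12=0xe ⇒ shli (RI)
  [11:10] rd=0 = r0
  [9:0] imm=832 = $832
off 0x24: read ee 3f as little → 0x3fee
  op=0x3fee>>12=0x3 ⇒ jmp (J)
  [11:0] imm=4078 (s12→-18) = $-18

shli r0, $431; shli r0, $832; jmp $-18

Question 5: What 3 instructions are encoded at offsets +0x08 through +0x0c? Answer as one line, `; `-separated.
bl $10; shli r0, $97; shli r3, $973

+0x08: 0a 00 ⇒ word 0x000a (little)
  top 4b → 0x0 → bl [J]
  imm@[11:0]=0xa ⇒ $10
+0x0a: 61 e0 ⇒ word 0xe061 (little)
  top 4b → 0xe → shli [RI]
  rd@[11:10]=0x0 ⇒ r0
  imm@[9:0]=0x61 ⇒ $97
+0x0c: cd ef ⇒ word 0xefcd (little)
  top 4b → 0xe → shli [RI]
  rd@[11:10]=0x3 ⇒ r3
  imm@[9:0]=0x3cd ⇒ $973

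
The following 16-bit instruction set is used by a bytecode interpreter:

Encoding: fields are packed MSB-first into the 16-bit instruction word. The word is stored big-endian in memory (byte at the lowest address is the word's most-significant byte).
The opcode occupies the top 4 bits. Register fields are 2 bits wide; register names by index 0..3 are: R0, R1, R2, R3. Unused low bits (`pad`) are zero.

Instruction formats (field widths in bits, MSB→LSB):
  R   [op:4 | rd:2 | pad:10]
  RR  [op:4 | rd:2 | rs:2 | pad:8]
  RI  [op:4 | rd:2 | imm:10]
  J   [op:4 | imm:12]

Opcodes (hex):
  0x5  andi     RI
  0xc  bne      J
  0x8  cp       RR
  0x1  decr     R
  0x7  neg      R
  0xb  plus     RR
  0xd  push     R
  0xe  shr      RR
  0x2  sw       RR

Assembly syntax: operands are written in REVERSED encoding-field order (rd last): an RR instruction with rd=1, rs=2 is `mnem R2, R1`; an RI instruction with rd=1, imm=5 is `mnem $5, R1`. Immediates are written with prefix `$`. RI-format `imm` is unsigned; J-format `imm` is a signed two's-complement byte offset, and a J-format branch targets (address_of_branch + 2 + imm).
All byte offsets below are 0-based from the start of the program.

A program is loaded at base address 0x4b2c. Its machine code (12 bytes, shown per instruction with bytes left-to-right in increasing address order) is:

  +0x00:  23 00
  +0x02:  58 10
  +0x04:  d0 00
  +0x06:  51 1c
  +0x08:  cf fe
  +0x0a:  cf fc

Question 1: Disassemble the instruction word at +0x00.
sw R3, R0

@+00  big-endian(23 00) = 0x2300
  top 4b → 0x2 → sw [RR]
  rd: (w>>10)&0x3=0x0 → R0
  rs: (w>>8)&0x3=0x3 → R3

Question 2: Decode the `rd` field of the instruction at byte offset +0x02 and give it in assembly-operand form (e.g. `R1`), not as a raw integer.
off 0x02: read 58 10 as big → 0x5810
  top 4b → 0x5 → andi [RI]
  [11:10] rd=2 = R2
  [9:0] imm=16 = $16

R2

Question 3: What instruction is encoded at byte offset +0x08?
bne $-2

[08] cf fe → 0xcffe
  top 4b → 0xc → bne [J]
  imm@[11:0]=0xffe (s12→-2) ⇒ $-2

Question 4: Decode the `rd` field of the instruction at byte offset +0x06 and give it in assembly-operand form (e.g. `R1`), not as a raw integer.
R0

@+06  big-endian(51 1c) = 0x511c
  op=0x511c>>12=0x5 ⇒ andi (RI)
  rd@[11:10]=0x0 ⇒ R0
  imm@[9:0]=0x11c ⇒ $284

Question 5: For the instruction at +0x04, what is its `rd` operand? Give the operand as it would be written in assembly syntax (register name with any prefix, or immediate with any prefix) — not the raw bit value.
R0

+0x04: d0 00 ⇒ word 0xd000 (big)
  opcode bits[15:12]=0xd: push/R
  rd@[11:10]=0x0 ⇒ R0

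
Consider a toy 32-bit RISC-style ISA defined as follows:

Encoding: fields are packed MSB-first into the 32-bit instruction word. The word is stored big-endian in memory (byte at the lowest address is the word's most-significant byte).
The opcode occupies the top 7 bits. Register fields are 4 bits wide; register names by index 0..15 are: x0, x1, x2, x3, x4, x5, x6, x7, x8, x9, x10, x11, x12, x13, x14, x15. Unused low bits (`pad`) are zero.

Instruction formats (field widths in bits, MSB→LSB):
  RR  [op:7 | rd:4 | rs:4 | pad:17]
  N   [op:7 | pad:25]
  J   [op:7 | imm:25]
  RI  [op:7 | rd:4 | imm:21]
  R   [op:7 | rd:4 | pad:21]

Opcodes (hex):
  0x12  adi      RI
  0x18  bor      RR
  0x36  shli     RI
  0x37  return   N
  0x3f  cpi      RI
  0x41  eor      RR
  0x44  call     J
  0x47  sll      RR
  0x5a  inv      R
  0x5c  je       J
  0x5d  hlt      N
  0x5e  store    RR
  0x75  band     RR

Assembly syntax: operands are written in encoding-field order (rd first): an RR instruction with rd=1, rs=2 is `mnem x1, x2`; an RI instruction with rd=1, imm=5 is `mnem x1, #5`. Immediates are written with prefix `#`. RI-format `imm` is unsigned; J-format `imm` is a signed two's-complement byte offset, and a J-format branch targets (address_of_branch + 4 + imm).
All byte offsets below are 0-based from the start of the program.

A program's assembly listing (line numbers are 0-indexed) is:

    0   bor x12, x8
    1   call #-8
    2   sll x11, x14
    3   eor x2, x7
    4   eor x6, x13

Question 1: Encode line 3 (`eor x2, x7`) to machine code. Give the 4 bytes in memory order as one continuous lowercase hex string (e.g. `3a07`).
824e0000

line 3 (eor): pack op=0x41:7|rd=2:4|rs=7:4|pad=0:17 = 0x824e0000; big→ 82 4e 00 00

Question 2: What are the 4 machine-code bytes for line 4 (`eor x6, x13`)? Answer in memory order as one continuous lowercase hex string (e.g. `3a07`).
L4: eor op=0x41:7|rd=6:4|rs=13:4|pad=0:17 ⇒ 0x82da0000 ⇒ big 82 da 00 00

82da0000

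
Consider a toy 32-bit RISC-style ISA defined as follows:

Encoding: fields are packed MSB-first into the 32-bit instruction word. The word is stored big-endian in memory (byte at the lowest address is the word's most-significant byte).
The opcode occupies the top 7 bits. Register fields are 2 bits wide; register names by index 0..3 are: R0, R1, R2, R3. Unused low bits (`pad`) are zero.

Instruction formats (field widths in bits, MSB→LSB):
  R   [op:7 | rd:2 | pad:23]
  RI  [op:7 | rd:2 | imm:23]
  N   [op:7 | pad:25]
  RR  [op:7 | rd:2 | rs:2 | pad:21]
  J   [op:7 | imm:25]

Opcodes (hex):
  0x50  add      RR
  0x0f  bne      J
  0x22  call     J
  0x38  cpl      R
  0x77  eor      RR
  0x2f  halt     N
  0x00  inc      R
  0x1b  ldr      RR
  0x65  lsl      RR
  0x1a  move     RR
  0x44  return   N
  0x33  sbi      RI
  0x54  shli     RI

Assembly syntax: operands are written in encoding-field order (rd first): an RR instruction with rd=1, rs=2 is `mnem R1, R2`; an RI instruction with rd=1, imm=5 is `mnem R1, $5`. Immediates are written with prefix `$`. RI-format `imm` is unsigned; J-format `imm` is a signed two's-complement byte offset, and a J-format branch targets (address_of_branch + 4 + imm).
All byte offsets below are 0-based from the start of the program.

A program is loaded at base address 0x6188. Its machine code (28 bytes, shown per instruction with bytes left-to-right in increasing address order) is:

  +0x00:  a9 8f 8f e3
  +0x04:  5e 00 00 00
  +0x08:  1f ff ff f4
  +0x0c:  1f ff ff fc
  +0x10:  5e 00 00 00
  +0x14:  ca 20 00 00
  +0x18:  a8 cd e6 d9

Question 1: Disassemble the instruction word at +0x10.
halt

+0x10: 5e 00 00 00 ⇒ word 0x5e000000 (big)
  op=0x5e000000>>25=0x2f ⇒ halt (N)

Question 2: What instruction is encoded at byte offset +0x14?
lsl R0, R1

+0x14: ca 20 00 00 ⇒ word 0xca200000 (big)
  opcode bits[31:25]=0x65: lsl/RR
  [24:23] rd=0 = R0
  [22:21] rs=1 = R1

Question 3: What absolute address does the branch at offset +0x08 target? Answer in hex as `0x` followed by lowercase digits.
off 0x08: read 1f ff ff f4 as big → 0x1ffffff4
  opcode bits[31:25]=0xf: bne/J
  imm@[24:0]=0x1fffff4 (s25→-12) ⇒ $-12
  target = base 0x6188 + off 0x08 + 4 + imm -12 = 0x6188

0x6188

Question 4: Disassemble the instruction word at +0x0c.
bne $-4

off 0x0c: read 1f ff ff fc as big → 0x1ffffffc
  op=0x1ffffffc>>25=0xf ⇒ bne (J)
  [24:0] imm=33554428 (s25→-4) = $-4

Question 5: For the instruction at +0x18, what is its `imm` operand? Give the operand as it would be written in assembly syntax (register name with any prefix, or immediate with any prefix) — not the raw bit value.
[18] a8 cd e6 d9 → 0xa8cde6d9
  top 7b → 0x54 → shli [RI]
  rd@[24:23]=0x1 ⇒ R1
  imm@[22:0]=0x4de6d9 ⇒ $5105369

$5105369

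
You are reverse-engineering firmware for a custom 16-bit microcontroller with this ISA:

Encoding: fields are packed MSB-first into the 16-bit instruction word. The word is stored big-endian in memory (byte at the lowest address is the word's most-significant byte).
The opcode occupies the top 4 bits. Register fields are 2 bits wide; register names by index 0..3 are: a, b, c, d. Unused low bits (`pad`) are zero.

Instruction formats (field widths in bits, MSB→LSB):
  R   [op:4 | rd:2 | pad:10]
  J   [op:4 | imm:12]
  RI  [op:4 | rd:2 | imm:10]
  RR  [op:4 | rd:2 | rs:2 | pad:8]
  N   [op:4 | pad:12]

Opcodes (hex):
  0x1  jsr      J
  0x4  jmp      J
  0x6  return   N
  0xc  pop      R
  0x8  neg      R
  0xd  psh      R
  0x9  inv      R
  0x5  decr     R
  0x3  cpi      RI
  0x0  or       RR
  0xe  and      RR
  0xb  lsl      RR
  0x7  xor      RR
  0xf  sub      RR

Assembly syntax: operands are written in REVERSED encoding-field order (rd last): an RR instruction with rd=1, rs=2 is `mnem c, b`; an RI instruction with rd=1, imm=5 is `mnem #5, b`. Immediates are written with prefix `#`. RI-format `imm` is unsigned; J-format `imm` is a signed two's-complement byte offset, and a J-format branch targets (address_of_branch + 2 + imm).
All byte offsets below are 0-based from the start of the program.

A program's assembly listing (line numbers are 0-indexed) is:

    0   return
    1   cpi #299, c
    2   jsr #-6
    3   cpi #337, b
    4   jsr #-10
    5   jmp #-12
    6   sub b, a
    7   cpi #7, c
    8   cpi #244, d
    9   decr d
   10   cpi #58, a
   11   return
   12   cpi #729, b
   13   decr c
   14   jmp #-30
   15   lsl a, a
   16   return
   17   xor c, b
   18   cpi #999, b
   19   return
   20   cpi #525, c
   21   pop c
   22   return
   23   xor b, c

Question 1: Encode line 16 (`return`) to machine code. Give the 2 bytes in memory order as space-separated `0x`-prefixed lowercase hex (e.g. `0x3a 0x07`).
L16: return op=0x6:4|pad=0:12 ⇒ 0x6000 ⇒ big 60 00

0x60 0x00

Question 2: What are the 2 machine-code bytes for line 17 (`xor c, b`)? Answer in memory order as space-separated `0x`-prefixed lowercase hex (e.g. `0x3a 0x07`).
0x76 0x00

L17: xor op=0x7:4|rd=1:2|rs=2:2|pad=0:8 ⇒ 0x7600 ⇒ big 76 00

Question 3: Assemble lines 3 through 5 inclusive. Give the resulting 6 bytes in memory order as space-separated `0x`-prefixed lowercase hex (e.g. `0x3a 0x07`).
0x35 0x51 0x1f 0xf6 0x4f 0xf4

L3: cpi op=0x3:4|rd=1:2|imm=337:10 ⇒ 0x3551 ⇒ big 35 51
L4: jsr op=0x1:4|imm=-10:12 ⇒ 0x1ff6 ⇒ big 1f f6
L5: jmp op=0x4:4|imm=-12:12 ⇒ 0x4ff4 ⇒ big 4f f4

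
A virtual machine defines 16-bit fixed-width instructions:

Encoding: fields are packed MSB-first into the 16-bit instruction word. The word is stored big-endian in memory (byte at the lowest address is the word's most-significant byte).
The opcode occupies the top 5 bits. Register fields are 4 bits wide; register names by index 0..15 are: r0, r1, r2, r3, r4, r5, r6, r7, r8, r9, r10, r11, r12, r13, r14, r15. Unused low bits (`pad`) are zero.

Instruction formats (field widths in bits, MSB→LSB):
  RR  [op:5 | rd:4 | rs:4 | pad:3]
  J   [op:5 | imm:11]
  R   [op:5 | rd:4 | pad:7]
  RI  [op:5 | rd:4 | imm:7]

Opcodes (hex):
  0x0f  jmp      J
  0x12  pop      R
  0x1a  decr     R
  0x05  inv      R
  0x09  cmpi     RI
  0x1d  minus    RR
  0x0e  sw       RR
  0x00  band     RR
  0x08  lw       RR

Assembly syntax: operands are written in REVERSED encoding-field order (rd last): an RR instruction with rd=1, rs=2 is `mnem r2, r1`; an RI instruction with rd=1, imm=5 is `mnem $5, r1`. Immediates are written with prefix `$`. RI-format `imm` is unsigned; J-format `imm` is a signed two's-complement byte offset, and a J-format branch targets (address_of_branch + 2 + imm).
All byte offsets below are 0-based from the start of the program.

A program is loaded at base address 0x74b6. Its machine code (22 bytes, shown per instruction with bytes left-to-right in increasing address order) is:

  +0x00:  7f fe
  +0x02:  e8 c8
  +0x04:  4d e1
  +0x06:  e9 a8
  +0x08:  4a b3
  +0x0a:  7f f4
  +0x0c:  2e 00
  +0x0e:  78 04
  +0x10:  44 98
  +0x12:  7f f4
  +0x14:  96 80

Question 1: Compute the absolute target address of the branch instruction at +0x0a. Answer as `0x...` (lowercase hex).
off 0x0a: read 7f f4 as big → 0x7ff4
  top 5b → 0xf → jmp [J]
  imm@[10:0]=0x7f4 (s11→-12) ⇒ $-12
  target = base 0x74b6 + off 0x0a + 2 + imm -12 = 0x74b6

0x74b6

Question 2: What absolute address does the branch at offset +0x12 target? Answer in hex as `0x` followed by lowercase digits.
+0x12: 7f f4 ⇒ word 0x7ff4 (big)
  opcode bits[15:11]=0xf: jmp/J
  [10:0] imm=2036 (s11→-12) = $-12
  target = base 0x74b6 + off 0x12 + 2 + imm -12 = 0x74be

0x74be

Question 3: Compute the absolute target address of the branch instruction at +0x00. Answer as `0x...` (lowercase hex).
0x74b6

[00] 7f fe → 0x7ffe
  opcode bits[15:11]=0xf: jmp/J
  imm: (w>>0)&0x7ff=0x7fe (s11→-2) → $-2
  target = base 0x74b6 + off 0x00 + 2 + imm -2 = 0x74b6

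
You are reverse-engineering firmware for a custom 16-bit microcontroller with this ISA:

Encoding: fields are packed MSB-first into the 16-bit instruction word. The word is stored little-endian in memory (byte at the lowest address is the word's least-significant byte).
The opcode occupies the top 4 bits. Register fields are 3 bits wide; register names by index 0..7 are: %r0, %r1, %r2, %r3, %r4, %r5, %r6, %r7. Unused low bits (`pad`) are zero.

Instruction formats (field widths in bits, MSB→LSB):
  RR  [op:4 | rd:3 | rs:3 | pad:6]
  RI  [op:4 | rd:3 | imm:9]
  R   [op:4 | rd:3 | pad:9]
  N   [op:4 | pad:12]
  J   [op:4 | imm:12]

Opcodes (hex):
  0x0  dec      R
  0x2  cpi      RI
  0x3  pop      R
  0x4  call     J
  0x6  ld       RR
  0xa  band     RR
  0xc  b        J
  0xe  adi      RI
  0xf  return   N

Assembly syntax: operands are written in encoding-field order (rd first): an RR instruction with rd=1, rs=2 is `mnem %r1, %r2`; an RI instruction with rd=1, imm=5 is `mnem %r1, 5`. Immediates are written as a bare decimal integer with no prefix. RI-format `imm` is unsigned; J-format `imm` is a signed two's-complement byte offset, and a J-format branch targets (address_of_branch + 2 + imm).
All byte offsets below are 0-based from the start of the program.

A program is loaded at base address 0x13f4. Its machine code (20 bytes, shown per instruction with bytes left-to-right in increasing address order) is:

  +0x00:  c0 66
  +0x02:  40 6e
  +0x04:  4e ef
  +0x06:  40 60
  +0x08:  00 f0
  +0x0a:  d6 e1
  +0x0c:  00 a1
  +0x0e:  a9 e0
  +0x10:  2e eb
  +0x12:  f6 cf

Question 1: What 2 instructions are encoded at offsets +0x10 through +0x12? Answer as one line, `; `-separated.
off 0x10: read 2e eb as little → 0xeb2e
  op=0xeb2e>>12=0xe ⇒ adi (RI)
  [11:9] rd=5 = %r5
  [8:0] imm=302 = 302
off 0x12: read f6 cf as little → 0xcff6
  op=0xcff6>>12=0xc ⇒ b (J)
  [11:0] imm=4086 (s12→-10) = -10

adi %r5, 302; b -10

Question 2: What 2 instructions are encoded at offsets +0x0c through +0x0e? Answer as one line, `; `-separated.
+0x0c: 00 a1 ⇒ word 0xa100 (little)
  top 4b → 0xa → band [RR]
  [11:9] rd=0 = %r0
  [8:6] rs=4 = %r4
+0x0e: a9 e0 ⇒ word 0xe0a9 (little)
  top 4b → 0xe → adi [RI]
  [11:9] rd=0 = %r0
  [8:0] imm=169 = 169

band %r0, %r4; adi %r0, 169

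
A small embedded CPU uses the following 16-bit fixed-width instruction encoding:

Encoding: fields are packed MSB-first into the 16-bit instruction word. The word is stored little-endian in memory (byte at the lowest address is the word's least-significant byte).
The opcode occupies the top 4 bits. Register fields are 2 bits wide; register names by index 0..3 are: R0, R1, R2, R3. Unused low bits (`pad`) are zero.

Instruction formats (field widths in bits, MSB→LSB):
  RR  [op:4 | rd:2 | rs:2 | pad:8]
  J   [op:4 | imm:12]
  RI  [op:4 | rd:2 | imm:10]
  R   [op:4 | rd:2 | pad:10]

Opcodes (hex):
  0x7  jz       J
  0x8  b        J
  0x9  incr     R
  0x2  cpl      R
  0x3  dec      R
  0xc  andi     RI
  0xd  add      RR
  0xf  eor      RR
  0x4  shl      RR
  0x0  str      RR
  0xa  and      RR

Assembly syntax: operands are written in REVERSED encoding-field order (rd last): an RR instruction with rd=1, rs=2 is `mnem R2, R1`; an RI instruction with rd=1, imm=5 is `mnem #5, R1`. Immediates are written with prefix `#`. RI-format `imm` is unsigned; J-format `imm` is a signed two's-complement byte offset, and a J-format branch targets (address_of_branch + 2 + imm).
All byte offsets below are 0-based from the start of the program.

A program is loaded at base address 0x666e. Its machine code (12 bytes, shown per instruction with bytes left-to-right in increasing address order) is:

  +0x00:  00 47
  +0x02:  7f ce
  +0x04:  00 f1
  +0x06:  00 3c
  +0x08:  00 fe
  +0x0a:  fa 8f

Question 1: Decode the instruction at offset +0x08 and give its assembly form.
eor R2, R3

[08] 00 fe → 0xfe00
  opcode bits[15:12]=0xf: eor/RR
  [11:10] rd=3 = R3
  [9:8] rs=2 = R2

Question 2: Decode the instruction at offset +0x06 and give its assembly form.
off 0x06: read 00 3c as little → 0x3c00
  op=0x3c00>>12=0x3 ⇒ dec (R)
  [11:10] rd=3 = R3

dec R3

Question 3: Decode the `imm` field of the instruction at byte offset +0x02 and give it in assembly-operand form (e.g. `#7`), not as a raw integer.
#639

+0x02: 7f ce ⇒ word 0xce7f (little)
  opcode bits[15:12]=0xc: andi/RI
  rd: (w>>10)&0x3=0x3 → R3
  imm: (w>>0)&0x3ff=0x27f → #639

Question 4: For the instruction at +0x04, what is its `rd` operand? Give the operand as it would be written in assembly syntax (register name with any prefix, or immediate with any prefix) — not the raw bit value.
R0

[04] 00 f1 → 0xf100
  op=0xf100>>12=0xf ⇒ eor (RR)
  rd@[11:10]=0x0 ⇒ R0
  rs@[9:8]=0x1 ⇒ R1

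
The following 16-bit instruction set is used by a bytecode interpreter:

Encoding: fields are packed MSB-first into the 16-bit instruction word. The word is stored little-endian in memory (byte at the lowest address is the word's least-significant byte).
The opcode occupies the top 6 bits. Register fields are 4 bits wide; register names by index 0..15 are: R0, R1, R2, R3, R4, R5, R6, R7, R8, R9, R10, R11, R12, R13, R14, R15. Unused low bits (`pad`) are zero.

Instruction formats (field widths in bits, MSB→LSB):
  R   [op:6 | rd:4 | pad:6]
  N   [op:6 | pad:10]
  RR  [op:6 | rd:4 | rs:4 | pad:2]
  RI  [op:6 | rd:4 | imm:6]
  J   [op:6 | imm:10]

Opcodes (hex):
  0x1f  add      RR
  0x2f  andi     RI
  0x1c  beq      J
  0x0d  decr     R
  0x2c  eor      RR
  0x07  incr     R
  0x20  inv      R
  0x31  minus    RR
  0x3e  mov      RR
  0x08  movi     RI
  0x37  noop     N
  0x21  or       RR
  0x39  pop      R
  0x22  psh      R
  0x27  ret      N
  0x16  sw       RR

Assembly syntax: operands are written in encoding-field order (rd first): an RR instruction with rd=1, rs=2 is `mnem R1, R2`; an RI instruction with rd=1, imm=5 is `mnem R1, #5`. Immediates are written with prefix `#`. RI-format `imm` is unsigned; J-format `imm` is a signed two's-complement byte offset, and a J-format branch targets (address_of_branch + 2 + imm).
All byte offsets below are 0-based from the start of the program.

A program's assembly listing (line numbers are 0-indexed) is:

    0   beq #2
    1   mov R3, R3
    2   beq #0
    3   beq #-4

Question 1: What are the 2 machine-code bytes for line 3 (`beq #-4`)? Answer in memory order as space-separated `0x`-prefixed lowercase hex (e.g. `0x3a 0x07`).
0xfc 0x73

line 3 (beq): pack op=0x1c:6|imm=-4:10 = 0x73fc; little→ fc 73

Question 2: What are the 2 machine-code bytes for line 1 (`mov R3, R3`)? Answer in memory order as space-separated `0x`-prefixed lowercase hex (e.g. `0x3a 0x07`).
1. mov fields op=0x3e:6|rd=3:4|rs=3:4|pad=0:2 → word f8cch → cc f8

0xcc 0xf8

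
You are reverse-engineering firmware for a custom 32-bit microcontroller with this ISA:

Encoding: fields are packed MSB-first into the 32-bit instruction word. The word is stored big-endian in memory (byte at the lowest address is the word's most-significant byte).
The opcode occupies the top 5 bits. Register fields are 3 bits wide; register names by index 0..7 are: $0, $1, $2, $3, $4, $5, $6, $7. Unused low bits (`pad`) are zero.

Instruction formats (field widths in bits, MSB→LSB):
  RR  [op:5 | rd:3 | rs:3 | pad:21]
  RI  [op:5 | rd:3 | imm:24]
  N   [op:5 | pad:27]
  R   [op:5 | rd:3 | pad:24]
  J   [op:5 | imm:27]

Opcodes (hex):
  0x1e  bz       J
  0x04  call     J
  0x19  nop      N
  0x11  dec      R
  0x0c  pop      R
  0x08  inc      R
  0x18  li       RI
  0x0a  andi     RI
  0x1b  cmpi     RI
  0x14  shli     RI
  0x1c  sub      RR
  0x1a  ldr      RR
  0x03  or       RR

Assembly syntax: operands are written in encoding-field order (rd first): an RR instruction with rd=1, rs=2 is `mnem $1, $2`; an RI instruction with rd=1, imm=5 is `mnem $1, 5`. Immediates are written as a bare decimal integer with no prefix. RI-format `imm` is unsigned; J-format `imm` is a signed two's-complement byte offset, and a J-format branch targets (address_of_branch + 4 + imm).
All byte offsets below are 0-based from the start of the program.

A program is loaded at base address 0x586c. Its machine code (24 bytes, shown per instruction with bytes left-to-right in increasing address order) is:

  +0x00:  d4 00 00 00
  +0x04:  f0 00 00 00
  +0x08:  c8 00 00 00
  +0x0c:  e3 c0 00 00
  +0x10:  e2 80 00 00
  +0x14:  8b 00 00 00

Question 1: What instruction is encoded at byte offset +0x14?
dec $3

@+14  big-endian(8b 00 00 00) = 0x8b000000
  op=0x8b000000>>27=0x11 ⇒ dec (R)
  [26:24] rd=3 = $3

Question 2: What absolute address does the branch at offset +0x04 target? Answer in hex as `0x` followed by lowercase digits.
@+04  big-endian(f0 00 00 00) = 0xf0000000
  top 5b → 0x1e → bz [J]
  [26:0] imm=0 = 0
  target = base 0x586c + off 0x04 + 4 + imm 0 = 0x5874

0x5874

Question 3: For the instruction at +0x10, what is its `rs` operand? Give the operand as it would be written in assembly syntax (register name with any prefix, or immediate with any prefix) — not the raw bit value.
$4

+0x10: e2 80 00 00 ⇒ word 0xe2800000 (big)
  op=0xe2800000>>27=0x1c ⇒ sub (RR)
  rd@[26:24]=0x2 ⇒ $2
  rs@[23:21]=0x4 ⇒ $4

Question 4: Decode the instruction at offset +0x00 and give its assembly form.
@+00  big-endian(d4 00 00 00) = 0xd4000000
  opcode bits[31:27]=0x1a: ldr/RR
  rd@[26:24]=0x4 ⇒ $4
  rs@[23:21]=0x0 ⇒ $0

ldr $4, $0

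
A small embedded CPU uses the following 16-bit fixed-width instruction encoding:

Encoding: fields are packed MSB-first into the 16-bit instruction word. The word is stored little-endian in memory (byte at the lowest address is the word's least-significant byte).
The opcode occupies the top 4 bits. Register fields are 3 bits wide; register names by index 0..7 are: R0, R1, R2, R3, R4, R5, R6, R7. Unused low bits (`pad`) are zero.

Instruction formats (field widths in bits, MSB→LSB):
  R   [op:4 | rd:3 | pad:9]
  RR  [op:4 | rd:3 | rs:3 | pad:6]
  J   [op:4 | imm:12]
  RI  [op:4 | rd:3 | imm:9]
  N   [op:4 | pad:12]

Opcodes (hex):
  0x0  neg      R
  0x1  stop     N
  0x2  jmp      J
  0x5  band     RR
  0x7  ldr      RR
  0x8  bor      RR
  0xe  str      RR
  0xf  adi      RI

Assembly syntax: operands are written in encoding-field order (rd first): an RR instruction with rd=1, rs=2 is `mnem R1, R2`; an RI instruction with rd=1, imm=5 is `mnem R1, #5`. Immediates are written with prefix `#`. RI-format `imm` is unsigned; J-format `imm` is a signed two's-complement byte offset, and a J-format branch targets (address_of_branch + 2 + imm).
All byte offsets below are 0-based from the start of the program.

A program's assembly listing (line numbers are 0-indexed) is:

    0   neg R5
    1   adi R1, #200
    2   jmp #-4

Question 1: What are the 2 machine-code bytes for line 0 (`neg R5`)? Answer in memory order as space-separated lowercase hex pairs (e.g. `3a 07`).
line 0 (neg): pack op=0x0:4|rd=5:3|pad=0:9 = 0x0a00; little→ 00 0a

00 0a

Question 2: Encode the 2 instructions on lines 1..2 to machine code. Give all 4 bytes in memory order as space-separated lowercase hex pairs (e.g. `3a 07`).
1. adi fields op=0xf:4|rd=1:3|imm=200:9 → word f2c8h → c8 f2
2. jmp fields op=0x2:4|imm=-4:12 → word 2ffch → fc 2f

c8 f2 fc 2f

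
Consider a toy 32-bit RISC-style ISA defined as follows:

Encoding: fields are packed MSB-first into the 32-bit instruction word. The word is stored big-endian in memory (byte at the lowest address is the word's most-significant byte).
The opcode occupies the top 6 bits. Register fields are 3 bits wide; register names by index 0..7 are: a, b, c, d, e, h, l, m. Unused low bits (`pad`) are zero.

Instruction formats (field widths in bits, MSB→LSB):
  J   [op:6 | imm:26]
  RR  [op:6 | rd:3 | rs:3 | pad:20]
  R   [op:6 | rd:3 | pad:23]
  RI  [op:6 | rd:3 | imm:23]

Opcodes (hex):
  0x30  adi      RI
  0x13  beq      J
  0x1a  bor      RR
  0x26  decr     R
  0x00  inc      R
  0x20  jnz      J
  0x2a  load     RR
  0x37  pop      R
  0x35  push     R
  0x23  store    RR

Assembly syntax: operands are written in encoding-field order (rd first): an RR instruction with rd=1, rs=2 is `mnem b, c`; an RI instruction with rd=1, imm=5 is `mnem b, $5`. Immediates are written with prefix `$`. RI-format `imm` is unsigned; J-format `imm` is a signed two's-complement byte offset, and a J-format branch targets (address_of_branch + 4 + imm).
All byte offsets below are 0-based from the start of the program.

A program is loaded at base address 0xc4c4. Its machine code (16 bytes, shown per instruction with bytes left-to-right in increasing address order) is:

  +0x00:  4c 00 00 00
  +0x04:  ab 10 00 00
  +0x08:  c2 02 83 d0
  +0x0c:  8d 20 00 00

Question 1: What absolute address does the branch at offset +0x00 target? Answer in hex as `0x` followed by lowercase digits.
0xc4c8

+0x00: 4c 00 00 00 ⇒ word 0x4c000000 (big)
  opcode bits[31:26]=0x13: beq/J
  imm: (w>>0)&0x3ffffff=0x0 → $0
  target = base 0xc4c4 + off 0x00 + 4 + imm 0 = 0xc4c8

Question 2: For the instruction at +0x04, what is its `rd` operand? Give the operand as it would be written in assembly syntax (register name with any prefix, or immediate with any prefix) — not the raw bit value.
+0x04: ab 10 00 00 ⇒ word 0xab100000 (big)
  op=0xab100000>>26=0x2a ⇒ load (RR)
  [25:23] rd=6 = l
  [22:20] rs=1 = b

l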